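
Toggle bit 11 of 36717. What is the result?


36717 ^ (1 << 11) = 36717 ^ 2048 = 34669

34669


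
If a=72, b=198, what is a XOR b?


72 ^ 198 = 142

142


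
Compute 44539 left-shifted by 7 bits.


0b1010110111111011 << 7 = 0b10101101111110110000000 = 5700992

5700992


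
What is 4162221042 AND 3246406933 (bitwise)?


0b11111000000101100111001111110010 & 0b11000001100000000011110100010101 = 0b11000000000000000011000100010000 = 3221238032

3221238032


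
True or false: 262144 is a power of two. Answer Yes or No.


0b1000000000000000000. Only one bit set => Yes

Yes


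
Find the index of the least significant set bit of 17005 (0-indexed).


0b100001001101101. Lowest set bit at position 0

0


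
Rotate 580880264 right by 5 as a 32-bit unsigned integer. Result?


Rotate 0b100010100111111000011110001000 right by 5 (32-bit) = 0b1000001000101001111110000111100 = 1091894332

1091894332


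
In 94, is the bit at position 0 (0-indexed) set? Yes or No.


0b1011110, bit 0 = 0. No

No


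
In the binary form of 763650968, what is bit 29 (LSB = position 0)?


0b101101100001000110001110011000, position 29 = 1

1


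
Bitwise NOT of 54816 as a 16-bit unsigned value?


~0b1101011000100000 = 0b10100111011111 = 10719 (16-bit unsigned)

10719


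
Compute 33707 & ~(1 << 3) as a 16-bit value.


33707 & ~(1 << 3) = 33699

33699


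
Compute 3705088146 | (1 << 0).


3705088146 | (1 << 0) = 3705088146 | 1 = 3705088147

3705088147


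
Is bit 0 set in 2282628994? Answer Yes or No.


0b10001000000011100010011110000010, bit 0 = 0. No

No


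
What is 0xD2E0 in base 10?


D2E0 hex = 53984 decimal

53984


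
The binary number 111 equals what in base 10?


111 in decimal = 7

7


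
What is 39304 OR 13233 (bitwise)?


0b1001100110001000 | 0b11001110110001 = 0b1011101110111001 = 48057

48057


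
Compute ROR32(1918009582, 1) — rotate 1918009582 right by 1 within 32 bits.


Rotate 0b1110010010100101000000011101110 right by 1 (32-bit) = 0b111001001010010100000001110111 = 959004791

959004791


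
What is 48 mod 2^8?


48 & 255 = 48

48


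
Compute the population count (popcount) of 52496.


0b1100110100010000 has 6 set bits

6


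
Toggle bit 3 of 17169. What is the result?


17169 ^ (1 << 3) = 17169 ^ 8 = 17177

17177


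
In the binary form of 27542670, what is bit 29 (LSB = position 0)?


0b1101001000100010010001110, position 29 = 0

0


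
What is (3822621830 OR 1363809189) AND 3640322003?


Step 1: 3822621830 | 1363809189 = 4091189159
Step 2: 4091189159 & 3640322003 = 3503982467

3503982467


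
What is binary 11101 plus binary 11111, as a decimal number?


11101 + 11111 = 111100 = 60

60


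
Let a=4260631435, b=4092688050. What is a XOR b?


4260631435 ^ 4092688050 = 235234617

235234617


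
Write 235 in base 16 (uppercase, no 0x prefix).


235 = EB hex

EB


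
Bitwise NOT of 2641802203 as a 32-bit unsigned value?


~0b10011101011101101011001111011011 = 0b1100010100010010100110000100100 = 1653165092 (32-bit unsigned)

1653165092


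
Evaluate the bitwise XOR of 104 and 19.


0b1101000 ^ 0b10011 = 0b1111011 = 123

123


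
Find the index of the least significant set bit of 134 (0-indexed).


0b10000110. Lowest set bit at position 1

1


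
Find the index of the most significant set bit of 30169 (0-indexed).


0b111010111011001. Highest set bit at position 14

14


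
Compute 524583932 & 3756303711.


0b11111010001001000001111111100 & 0b11011111111001001010010101011111 = 0b11111010001001000000101011100 = 524583260

524583260


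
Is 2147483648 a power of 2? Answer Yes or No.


0b10000000000000000000000000000000. Only one bit set => Yes

Yes


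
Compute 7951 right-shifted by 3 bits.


0b1111100001111 >> 3 = 0b1111100001 = 993

993


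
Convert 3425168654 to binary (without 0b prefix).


3425168654 = 11001100001001111110110100001110 in binary

11001100001001111110110100001110


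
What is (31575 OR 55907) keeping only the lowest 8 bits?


Step 1: 31575 | 55907 = 64375
Step 2: 64375 & 255 = 119

119


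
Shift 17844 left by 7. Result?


0b100010110110100 << 7 = 0b1000101101101000000000 = 2284032

2284032


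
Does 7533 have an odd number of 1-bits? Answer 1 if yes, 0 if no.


0b1110101101101 has 9 ones => parity 1

1


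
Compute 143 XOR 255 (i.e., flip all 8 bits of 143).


143 ^ 255 = 112

112


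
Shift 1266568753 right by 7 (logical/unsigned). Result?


0b1001011011111100100111000110001 >> 7 = 0b100101101111110010011100 = 9895068

9895068


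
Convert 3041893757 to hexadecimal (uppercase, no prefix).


3041893757 = B54F9D7D hex

B54F9D7D


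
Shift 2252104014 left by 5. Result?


0b10000110001111000110000101001110 << 5 = 0b1000011000111100011000010100111000000 = 72067328448

72067328448


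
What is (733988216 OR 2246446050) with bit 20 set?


Step 1: 733988216 | 2246446050 = 2952777722
Step 2: 2952777722 | (1 << 20) = 2952777722 | 1048576 = 2952777722

2952777722


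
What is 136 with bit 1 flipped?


136 ^ (1 << 1) = 136 ^ 2 = 138

138


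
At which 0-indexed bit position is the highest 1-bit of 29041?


0b111000101110001. Highest set bit at position 14

14


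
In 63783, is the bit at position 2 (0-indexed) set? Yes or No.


0b1111100100100111, bit 2 = 1. Yes

Yes


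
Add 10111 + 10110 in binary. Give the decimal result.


10111 + 10110 = 101101 = 45

45


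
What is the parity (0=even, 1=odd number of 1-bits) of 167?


0b10100111 has 5 ones => parity 1

1


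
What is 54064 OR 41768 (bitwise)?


0b1101001100110000 | 0b1010001100101000 = 0b1111001100111000 = 62264

62264


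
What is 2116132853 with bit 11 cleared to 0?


2116132853 & ~(1 << 11) = 2116130805

2116130805


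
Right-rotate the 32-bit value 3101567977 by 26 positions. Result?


Rotate 0b10111000110111100010101111101001 right by 26 (32-bit) = 0b110111100010101111101001101110 = 931854958

931854958


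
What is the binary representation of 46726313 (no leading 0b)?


46726313 = 10110010001111110010101001 in binary

10110010001111110010101001


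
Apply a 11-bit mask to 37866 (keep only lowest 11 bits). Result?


37866 & 2047 = 1002

1002


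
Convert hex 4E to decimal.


4E hex = 78 decimal

78


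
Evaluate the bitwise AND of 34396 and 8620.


0b1000011001011100 & 0b10000110101100 = 0b1100 = 12

12


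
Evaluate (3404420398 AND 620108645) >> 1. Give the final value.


Step 1: 3404420398 & 620108645 = 14815524
Step 2: 14815524 >> 1 = 7407762

7407762


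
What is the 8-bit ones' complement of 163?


163 ^ 255 = 92

92


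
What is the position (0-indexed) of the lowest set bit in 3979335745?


0b11101101001011111101100001000001. Lowest set bit at position 0

0


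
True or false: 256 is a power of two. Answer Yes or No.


0b100000000. Only one bit set => Yes

Yes


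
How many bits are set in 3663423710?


0b11011010010110110110100011011110 has 19 set bits

19


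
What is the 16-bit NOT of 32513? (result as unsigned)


~0b111111100000001 = 0b1000000011111110 = 33022 (16-bit unsigned)

33022


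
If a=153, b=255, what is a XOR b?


153 ^ 255 = 102

102


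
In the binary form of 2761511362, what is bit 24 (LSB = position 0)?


0b10100100100110010101000111000010, position 24 = 0

0


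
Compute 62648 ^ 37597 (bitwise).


0b1111010010111000 ^ 0b1001001011011101 = 0b110011001100101 = 26213

26213


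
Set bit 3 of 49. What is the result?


49 | (1 << 3) = 49 | 8 = 57

57


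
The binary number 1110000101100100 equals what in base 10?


1110000101100100 in decimal = 57700

57700


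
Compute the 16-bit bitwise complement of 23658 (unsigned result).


~0b101110001101010 = 0b1010001110010101 = 41877 (16-bit unsigned)

41877


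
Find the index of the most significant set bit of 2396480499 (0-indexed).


0b10001110110101110110001111110011. Highest set bit at position 31

31


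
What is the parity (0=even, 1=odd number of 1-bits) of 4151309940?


0b11110111011011111111011001110100 has 23 ones => parity 1

1


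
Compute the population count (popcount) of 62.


0b111110 has 5 set bits

5


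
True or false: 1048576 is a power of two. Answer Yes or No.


0b100000000000000000000. Only one bit set => Yes

Yes


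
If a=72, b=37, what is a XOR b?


72 ^ 37 = 109

109


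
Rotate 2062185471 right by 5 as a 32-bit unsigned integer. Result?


Rotate 0b1111010111010100111001111111111 right by 5 (32-bit) = 0b11111011110101110101001110011111 = 4225192863

4225192863


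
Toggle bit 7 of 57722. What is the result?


57722 ^ (1 << 7) = 57722 ^ 128 = 57850

57850


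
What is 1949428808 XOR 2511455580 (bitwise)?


0b1110100001100011110110001001000 ^ 0b10010101101100011100010101011100 = 0b11100001100000000010100100010100 = 3783272724

3783272724


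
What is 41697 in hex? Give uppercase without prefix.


41697 = A2E1 hex

A2E1


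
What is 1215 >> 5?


0b10010111111 >> 5 = 0b100101 = 37

37


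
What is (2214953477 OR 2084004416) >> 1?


Step 1: 2214953477 | 2084004416 = 4231520837
Step 2: 4231520837 >> 1 = 2115760418

2115760418


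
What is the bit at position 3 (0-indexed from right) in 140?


0b10001100, position 3 = 1

1


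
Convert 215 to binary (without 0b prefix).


215 = 11010111 in binary

11010111


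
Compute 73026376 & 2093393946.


0b100010110100100101101001000 & 0b1111100110001101010100000011010 = 0b100010000100000100000001000 = 71436296

71436296


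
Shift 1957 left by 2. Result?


0b11110100101 << 2 = 0b1111010010100 = 7828

7828


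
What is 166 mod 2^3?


166 & 7 = 6

6


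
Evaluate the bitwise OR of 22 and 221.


0b10110 | 0b11011101 = 0b11011111 = 223

223


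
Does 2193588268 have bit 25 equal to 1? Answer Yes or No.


0b10000010101111111000000000101100, bit 25 = 1. Yes

Yes


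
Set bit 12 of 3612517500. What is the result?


3612517500 | (1 << 12) = 3612517500 | 4096 = 3612521596

3612521596


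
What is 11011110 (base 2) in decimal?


11011110 in decimal = 222

222


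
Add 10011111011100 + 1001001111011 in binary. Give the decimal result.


10011111011100 + 1001001111011 = 11101001010111 = 14935

14935


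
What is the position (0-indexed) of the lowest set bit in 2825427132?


0b10101000011010001001100010111100. Lowest set bit at position 2

2


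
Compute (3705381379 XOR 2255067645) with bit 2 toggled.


Step 1: 3705381379 ^ 2255067645 = 1521630206
Step 2: 1521630206 ^ (1 << 2) = 1521630206 ^ 4 = 1521630202

1521630202


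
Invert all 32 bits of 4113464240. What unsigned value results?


4113464240 ^ 4294967295 = 181503055

181503055


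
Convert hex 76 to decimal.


76 hex = 118 decimal

118


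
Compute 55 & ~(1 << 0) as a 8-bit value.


55 & ~(1 << 0) = 54

54


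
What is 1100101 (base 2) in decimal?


1100101 in decimal = 101

101


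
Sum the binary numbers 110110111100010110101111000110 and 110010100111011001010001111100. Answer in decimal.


110110111100010110101111000110 + 110010100111011001010001111100 = 1101001100011110000000001000010 = 1770979394

1770979394


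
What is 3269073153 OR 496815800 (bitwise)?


0b11000010110110100001100100000001 | 0b11101100111001100111010111000 = 0b11011111110111101101111110111001 = 3755925433

3755925433


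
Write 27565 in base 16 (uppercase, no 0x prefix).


27565 = 6BAD hex

6BAD


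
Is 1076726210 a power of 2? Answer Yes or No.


0b1000000001011011000100111000010. Multiple bits set => No

No


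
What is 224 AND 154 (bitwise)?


0b11100000 & 0b10011010 = 0b10000000 = 128

128


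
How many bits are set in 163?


0b10100011 has 4 set bits

4


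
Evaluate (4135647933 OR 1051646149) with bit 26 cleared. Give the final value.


Step 1: 4135647933 | 1051646149 = 4272880381
Step 2: 4272880381 & ~(1 << 26) = 4205771517

4205771517


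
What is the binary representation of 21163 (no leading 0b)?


21163 = 101001010101011 in binary

101001010101011


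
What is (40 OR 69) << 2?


Step 1: 40 | 69 = 109
Step 2: 109 << 2 = 436

436


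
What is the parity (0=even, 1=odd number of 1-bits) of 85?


0b1010101 has 4 ones => parity 0

0


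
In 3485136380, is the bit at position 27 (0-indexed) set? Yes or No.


0b11001111101110101111010111111100, bit 27 = 1. Yes

Yes


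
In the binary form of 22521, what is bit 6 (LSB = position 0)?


0b101011111111001, position 6 = 1

1


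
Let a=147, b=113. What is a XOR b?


147 ^ 113 = 226

226


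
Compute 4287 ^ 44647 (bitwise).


0b1000010111111 ^ 0b1010111001100111 = 0b1011111011011000 = 48856

48856


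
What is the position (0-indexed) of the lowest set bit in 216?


0b11011000. Lowest set bit at position 3

3


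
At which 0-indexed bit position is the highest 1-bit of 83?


0b1010011. Highest set bit at position 6

6


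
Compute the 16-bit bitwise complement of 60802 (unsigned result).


~0b1110110110000010 = 0b1001001111101 = 4733 (16-bit unsigned)

4733


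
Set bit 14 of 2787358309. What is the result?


2787358309 | (1 << 14) = 2787358309 | 16384 = 2787374693

2787374693


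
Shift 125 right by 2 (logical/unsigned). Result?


0b1111101 >> 2 = 0b11111 = 31

31


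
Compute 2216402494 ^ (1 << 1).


2216402494 ^ (1 << 1) = 2216402494 ^ 2 = 2216402492

2216402492


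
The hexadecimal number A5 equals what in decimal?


A5 hex = 165 decimal

165


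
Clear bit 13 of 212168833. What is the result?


212168833 & ~(1 << 13) = 212160641

212160641


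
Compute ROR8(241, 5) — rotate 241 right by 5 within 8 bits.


Rotate 0b11110001 right by 5 (8-bit) = 0b10001111 = 143

143


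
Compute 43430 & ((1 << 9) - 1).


43430 & 511 = 422

422


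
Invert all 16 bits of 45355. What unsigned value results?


45355 ^ 65535 = 20180

20180


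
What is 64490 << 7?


0b1111101111101010 << 7 = 0b11111011111010100000000 = 8254720

8254720


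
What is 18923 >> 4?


0b100100111101011 >> 4 = 0b10010011110 = 1182

1182


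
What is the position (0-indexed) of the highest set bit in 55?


0b110111. Highest set bit at position 5

5


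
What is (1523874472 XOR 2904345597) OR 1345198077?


Step 1: 1523874472 ^ 2904345597 = 4157124949
Step 2: 4157124949 | 1345198077 = 4159617021

4159617021


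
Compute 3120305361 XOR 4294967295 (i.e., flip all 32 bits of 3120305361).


3120305361 ^ 4294967295 = 1174661934

1174661934


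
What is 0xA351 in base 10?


A351 hex = 41809 decimal

41809


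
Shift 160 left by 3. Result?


0b10100000 << 3 = 0b10100000000 = 1280

1280


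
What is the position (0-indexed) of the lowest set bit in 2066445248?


0b1111011001010110111001111000000. Lowest set bit at position 6

6


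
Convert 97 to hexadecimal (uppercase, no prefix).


97 = 61 hex

61


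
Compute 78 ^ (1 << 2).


78 ^ (1 << 2) = 78 ^ 4 = 74

74


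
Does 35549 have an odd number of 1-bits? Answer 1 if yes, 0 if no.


0b1000101011011101 has 9 ones => parity 1

1


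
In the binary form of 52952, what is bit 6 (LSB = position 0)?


0b1100111011011000, position 6 = 1

1


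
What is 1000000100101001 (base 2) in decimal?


1000000100101001 in decimal = 33065

33065


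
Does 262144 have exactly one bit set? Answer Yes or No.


0b1000000000000000000. Only one bit set => Yes

Yes


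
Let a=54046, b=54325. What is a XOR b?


54046 ^ 54325 = 1835

1835


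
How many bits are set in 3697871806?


0b11011100011010010000101110111110 has 18 set bits

18


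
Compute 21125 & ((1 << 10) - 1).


21125 & 1023 = 645

645


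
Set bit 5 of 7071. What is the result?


7071 | (1 << 5) = 7071 | 32 = 7103

7103


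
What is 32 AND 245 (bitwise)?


0b100000 & 0b11110101 = 0b100000 = 32

32


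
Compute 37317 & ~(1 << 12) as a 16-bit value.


37317 & ~(1 << 12) = 33221

33221


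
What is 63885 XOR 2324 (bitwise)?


0b1111100110001101 ^ 0b100100010100 = 0b1111000010011001 = 61593

61593


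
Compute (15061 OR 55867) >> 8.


Step 1: 15061 | 55867 = 64255
Step 2: 64255 >> 8 = 250

250


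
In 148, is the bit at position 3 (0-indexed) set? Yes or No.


0b10010100, bit 3 = 0. No

No


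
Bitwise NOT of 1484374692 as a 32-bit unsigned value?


~0b1011000011110011100001010100100 = 0b10100111100001100011110101011011 = 2810592603 (32-bit unsigned)

2810592603


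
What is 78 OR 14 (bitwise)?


0b1001110 | 0b1110 = 0b1001110 = 78

78


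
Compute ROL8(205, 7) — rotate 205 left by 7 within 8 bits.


Rotate 0b11001101 left by 7 (8-bit) = 0b11100110 = 230

230


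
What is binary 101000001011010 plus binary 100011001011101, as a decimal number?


101000001011010 + 100011001011101 = 1001011010110111 = 38583

38583


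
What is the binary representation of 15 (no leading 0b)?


15 = 1111 in binary

1111


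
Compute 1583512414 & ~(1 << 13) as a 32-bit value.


1583512414 & ~(1 << 13) = 1583504222

1583504222


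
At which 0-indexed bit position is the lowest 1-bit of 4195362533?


0b11111010000100000010011011100101. Lowest set bit at position 0

0


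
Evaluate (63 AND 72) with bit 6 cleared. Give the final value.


Step 1: 63 & 72 = 8
Step 2: 8 & ~(1 << 6) = 8

8


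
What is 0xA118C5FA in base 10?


A118C5FA hex = 2702755322 decimal

2702755322


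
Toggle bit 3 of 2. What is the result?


2 ^ (1 << 3) = 2 ^ 8 = 10

10


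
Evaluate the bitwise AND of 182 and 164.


0b10110110 & 0b10100100 = 0b10100100 = 164

164


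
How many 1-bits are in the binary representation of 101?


0b1100101 has 4 set bits

4


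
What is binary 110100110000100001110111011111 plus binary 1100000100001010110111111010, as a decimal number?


110100110000100001110111011111 + 1100000100001010110111111010 = 1000000110100101100101111011001 = 1087556569

1087556569


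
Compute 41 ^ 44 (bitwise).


0b101001 ^ 0b101100 = 0b101 = 5

5


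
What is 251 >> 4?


0b11111011 >> 4 = 0b1111 = 15

15


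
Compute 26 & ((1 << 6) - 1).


26 & 63 = 26

26


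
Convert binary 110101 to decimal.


110101 in decimal = 53

53


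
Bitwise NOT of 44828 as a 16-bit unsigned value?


~0b1010111100011100 = 0b101000011100011 = 20707 (16-bit unsigned)

20707


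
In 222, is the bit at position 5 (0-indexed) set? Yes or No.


0b11011110, bit 5 = 0. No

No


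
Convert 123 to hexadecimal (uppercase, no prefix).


123 = 7B hex

7B


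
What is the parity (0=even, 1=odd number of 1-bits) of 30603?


0b111011110001011 has 10 ones => parity 0

0


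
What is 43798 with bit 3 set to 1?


43798 | (1 << 3) = 43798 | 8 = 43806

43806


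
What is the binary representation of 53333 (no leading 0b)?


53333 = 1101000001010101 in binary

1101000001010101


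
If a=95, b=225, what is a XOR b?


95 ^ 225 = 190

190


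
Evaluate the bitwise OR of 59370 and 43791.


0b1110011111101010 | 0b1010101100001111 = 0b1110111111101111 = 61423

61423


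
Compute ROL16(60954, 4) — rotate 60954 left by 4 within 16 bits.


Rotate 0b1110111000011010 left by 4 (16-bit) = 0b1110000110101110 = 57774

57774


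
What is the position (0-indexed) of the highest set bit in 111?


0b1101111. Highest set bit at position 6

6


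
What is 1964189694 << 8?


0b1110101000100110010011111111110 << 8 = 0b111010100010011001001111111111000000000 = 502832561664

502832561664


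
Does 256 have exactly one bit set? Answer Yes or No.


0b100000000. Only one bit set => Yes

Yes


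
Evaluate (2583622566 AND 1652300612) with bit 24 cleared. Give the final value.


Step 1: 2583622566 & 1652300612 = 8131332
Step 2: 8131332 & ~(1 << 24) = 8131332

8131332


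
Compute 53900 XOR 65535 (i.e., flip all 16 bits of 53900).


53900 ^ 65535 = 11635

11635


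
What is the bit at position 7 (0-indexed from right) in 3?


0b11, position 7 = 0

0


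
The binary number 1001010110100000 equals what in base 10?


1001010110100000 in decimal = 38304

38304


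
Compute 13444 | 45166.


0b11010010000100 | 0b1011000001101110 = 0b1011010011101110 = 46318

46318


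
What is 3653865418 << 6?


0b11011001110010011000111111001010 << 6 = 0b11011001110010011000111111001010000000 = 233847386752

233847386752


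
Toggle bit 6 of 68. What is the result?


68 ^ (1 << 6) = 68 ^ 64 = 4

4


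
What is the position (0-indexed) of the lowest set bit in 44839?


0b1010111100100111. Lowest set bit at position 0

0


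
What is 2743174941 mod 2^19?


2743174941 & 524287 = 100125

100125


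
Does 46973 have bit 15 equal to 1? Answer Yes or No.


0b1011011101111101, bit 15 = 1. Yes

Yes


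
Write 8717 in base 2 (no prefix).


8717 = 10001000001101 in binary

10001000001101


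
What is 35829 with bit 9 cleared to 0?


35829 & ~(1 << 9) = 35317

35317


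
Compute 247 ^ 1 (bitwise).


0b11110111 ^ 0b1 = 0b11110110 = 246

246


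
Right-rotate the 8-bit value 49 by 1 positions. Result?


Rotate 0b110001 right by 1 (8-bit) = 0b10011000 = 152

152


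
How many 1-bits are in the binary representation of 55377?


0b1101100001010001 has 7 set bits

7


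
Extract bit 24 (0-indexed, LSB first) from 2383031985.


0b10001110000010100010111010110001, position 24 = 0

0


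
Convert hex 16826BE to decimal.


16826BE hex = 23602878 decimal

23602878


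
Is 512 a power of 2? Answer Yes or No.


0b1000000000. Only one bit set => Yes

Yes


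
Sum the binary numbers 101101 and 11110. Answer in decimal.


101101 + 11110 = 1001011 = 75

75


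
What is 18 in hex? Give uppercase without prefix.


18 = 12 hex

12


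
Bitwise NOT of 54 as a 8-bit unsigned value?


~0b110110 = 0b11001001 = 201 (8-bit unsigned)

201


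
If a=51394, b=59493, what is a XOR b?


51394 ^ 59493 = 8359

8359


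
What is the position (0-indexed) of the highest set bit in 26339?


0b110011011100011. Highest set bit at position 14

14


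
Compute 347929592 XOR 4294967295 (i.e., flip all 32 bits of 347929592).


347929592 ^ 4294967295 = 3947037703

3947037703


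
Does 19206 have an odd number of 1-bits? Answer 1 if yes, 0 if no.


0b100101100000110 has 6 ones => parity 0

0


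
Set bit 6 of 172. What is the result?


172 | (1 << 6) = 172 | 64 = 236

236


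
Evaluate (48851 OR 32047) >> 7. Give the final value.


Step 1: 48851 | 32047 = 65535
Step 2: 65535 >> 7 = 511

511


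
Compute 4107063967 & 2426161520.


0b11110100110011001101001010011111 & 0b10010000100111000100100101110000 = 0b10010000100011000100000000010000 = 2425110544

2425110544


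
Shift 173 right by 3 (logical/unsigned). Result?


0b10101101 >> 3 = 0b10101 = 21

21


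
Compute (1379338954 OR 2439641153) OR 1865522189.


Step 1: 1379338954 | 2439641153 = 3548379851
Step 2: 3548379851 | 1865522189 = 4286578383

4286578383


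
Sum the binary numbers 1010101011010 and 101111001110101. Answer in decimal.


1010101011010 + 101111001110101 = 111001111001111 = 29647

29647


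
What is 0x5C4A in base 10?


5C4A hex = 23626 decimal

23626


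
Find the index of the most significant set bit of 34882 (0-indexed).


0b1000100001000010. Highest set bit at position 15

15


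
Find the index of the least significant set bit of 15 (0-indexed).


0b1111. Lowest set bit at position 0

0


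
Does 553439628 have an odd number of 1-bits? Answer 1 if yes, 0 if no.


0b100000111111001101000110001100 has 14 ones => parity 0

0


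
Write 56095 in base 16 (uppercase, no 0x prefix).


56095 = DB1F hex

DB1F


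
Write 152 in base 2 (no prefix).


152 = 10011000 in binary

10011000


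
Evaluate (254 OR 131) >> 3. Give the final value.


Step 1: 254 | 131 = 255
Step 2: 255 >> 3 = 31

31


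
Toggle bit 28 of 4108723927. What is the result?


4108723927 ^ (1 << 28) = 4108723927 ^ 268435456 = 3840288471

3840288471


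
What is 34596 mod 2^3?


34596 & 7 = 4

4


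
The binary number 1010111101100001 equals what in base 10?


1010111101100001 in decimal = 44897

44897


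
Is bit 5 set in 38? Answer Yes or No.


0b100110, bit 5 = 1. Yes

Yes


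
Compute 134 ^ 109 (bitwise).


0b10000110 ^ 0b1101101 = 0b11101011 = 235

235


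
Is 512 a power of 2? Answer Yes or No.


0b1000000000. Only one bit set => Yes

Yes


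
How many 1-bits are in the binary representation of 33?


0b100001 has 2 set bits

2


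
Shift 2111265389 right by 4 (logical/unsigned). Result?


0b1111101110101110101101001101101 >> 4 = 0b111110111010111010110100110 = 131954086

131954086


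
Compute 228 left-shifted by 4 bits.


0b11100100 << 4 = 0b111001000000 = 3648

3648


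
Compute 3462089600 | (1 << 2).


3462089600 | (1 << 2) = 3462089600 | 4 = 3462089604

3462089604


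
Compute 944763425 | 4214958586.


0b111000010011111111001000100001 | 0b11111011001110110010100111111010 = 0b11111011011111111111101111111011 = 4219468795

4219468795


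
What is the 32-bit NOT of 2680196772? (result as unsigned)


~0b10011111110000001000111010100100 = 0b1100000001111110111000101011011 = 1614770523 (32-bit unsigned)

1614770523


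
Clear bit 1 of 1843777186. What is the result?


1843777186 & ~(1 << 1) = 1843777184

1843777184


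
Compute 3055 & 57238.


0b101111101111 & 0b1101111110010110 = 0b101110000110 = 2950

2950


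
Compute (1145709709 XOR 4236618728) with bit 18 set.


Step 1: 1145709709 ^ 4236618728 = 3100610405
Step 2: 3100610405 | (1 << 18) = 3100610405 | 262144 = 3100610405

3100610405


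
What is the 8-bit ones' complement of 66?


66 ^ 255 = 189

189


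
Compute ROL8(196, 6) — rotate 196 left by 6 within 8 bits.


Rotate 0b11000100 left by 6 (8-bit) = 0b110001 = 49

49


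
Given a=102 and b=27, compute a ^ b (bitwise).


102 ^ 27 = 125

125


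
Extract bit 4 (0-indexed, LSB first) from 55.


0b110111, position 4 = 1

1


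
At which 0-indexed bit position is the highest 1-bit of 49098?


0b1011111111001010. Highest set bit at position 15

15


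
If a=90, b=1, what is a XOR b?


90 ^ 1 = 91

91


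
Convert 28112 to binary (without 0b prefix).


28112 = 110110111010000 in binary

110110111010000


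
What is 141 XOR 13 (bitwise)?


0b10001101 ^ 0b1101 = 0b10000000 = 128

128


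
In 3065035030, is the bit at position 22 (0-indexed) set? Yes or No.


0b10110110101100001011100100010110, bit 22 = 0. No

No


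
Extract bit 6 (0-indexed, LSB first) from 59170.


0b1110011100100010, position 6 = 0

0


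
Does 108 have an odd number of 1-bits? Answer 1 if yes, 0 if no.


0b1101100 has 4 ones => parity 0

0


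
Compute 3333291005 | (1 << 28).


3333291005 | (1 << 28) = 3333291005 | 268435456 = 3601726461

3601726461


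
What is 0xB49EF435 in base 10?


B49EF435 hex = 3030316085 decimal

3030316085


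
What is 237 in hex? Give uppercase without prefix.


237 = ED hex

ED


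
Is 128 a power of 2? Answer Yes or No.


0b10000000. Only one bit set => Yes

Yes


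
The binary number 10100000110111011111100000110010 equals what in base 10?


10100000110111011111100000110010 in decimal = 2698901554

2698901554


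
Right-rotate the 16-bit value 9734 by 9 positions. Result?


Rotate 0b10011000000110 right by 9 (16-bit) = 0b1100010011 = 787

787


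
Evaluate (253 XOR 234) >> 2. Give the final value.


Step 1: 253 ^ 234 = 23
Step 2: 23 >> 2 = 5

5


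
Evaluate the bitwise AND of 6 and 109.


0b110 & 0b1101101 = 0b100 = 4

4


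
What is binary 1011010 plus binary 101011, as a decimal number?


1011010 + 101011 = 10000101 = 133

133


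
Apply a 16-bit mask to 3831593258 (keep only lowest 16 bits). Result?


3831593258 & 65535 = 31018

31018


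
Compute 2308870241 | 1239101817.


0b10001001100111101001000001100001 | 0b1001001110110110011000101111001 = 0b11001001110111111011000101111001 = 3386880377

3386880377


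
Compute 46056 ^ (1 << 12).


46056 ^ (1 << 12) = 46056 ^ 4096 = 41960

41960


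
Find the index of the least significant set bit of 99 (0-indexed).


0b1100011. Lowest set bit at position 0

0


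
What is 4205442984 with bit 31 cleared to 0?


4205442984 & ~(1 << 31) = 2057959336

2057959336


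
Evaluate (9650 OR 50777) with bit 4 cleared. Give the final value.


Step 1: 9650 | 50777 = 59387
Step 2: 59387 & ~(1 << 4) = 59371

59371


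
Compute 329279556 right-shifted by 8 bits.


0b10011101000000110100001000100 >> 8 = 0b100111010000001101000 = 1286248

1286248


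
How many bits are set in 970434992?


0b111001110101111010100110110000 has 17 set bits

17


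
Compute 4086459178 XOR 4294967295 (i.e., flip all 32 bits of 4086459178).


4086459178 ^ 4294967295 = 208508117

208508117


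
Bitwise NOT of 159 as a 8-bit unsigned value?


~0b10011111 = 0b1100000 = 96 (8-bit unsigned)

96


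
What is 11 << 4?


0b1011 << 4 = 0b10110000 = 176

176


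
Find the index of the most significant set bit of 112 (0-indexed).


0b1110000. Highest set bit at position 6

6


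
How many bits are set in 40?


0b101000 has 2 set bits

2


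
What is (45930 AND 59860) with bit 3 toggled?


Step 1: 45930 & 59860 = 41280
Step 2: 41280 ^ (1 << 3) = 41280 ^ 8 = 41288

41288


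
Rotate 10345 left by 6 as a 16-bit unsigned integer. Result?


Rotate 0b10100001101001 left by 6 (16-bit) = 0b1101001001010 = 6730

6730


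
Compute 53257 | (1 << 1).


53257 | (1 << 1) = 53257 | 2 = 53259

53259


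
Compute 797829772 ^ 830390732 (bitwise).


0b101111100011011110101010001100 ^ 0b110001011111101100000111001100 = 0b11110111100110010101101000000 = 519252800

519252800


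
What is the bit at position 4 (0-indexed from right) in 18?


0b10010, position 4 = 1

1


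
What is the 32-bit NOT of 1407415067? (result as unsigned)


~0b1010011111000110111001100011011 = 0b10101100000111001000110011100100 = 2887552228 (32-bit unsigned)

2887552228


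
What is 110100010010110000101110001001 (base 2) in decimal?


110100010010110000101110001001 in decimal = 877333385

877333385


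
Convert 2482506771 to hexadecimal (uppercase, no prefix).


2482506771 = 93F80C13 hex

93F80C13


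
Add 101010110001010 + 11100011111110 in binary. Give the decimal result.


101010110001010 + 11100011111110 = 1000111010001000 = 36488

36488


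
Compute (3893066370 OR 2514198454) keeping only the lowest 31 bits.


Step 1: 3893066370 | 2514198454 = 4259053494
Step 2: 4259053494 & 2147483647 = 2111569846

2111569846


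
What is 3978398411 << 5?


0b11101101001000011000101011001011 << 5 = 0b1110110100100001100010101100101100000 = 127308749152

127308749152


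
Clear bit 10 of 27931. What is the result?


27931 & ~(1 << 10) = 26907

26907


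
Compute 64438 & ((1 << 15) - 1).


64438 & 32767 = 31670

31670


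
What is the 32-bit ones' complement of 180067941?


180067941 ^ 4294967295 = 4114899354

4114899354


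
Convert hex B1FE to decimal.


B1FE hex = 45566 decimal

45566


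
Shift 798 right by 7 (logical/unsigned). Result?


0b1100011110 >> 7 = 0b110 = 6

6


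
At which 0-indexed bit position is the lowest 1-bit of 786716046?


0b101110111001000101010110001110. Lowest set bit at position 1

1


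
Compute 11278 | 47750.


0b10110000001110 | 0b1011101010000110 = 0b1011111010001110 = 48782

48782


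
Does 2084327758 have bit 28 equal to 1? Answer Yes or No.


0b1111100001111000101000101001110, bit 28 = 1. Yes

Yes


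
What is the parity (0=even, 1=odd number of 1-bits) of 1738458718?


0b1100111100111101100011001011110 has 19 ones => parity 1

1


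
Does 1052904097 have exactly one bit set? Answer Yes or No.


0b111110110000100000101010100001. Multiple bits set => No

No


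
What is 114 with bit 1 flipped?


114 ^ (1 << 1) = 114 ^ 2 = 112

112


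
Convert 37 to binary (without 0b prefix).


37 = 100101 in binary

100101


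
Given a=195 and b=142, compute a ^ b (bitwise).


195 ^ 142 = 77

77


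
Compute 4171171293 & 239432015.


0b11111000100111110000010111011101 & 0b1110010001010111000101001111 = 0b1000000001010000000101001101 = 134545741

134545741


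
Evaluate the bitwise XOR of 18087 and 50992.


0b100011010100111 ^ 0b1100011100110000 = 0b1000000110010111 = 33175

33175


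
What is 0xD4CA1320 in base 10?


D4CA1320 hex = 3570012960 decimal

3570012960


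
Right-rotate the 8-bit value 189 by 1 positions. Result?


Rotate 0b10111101 right by 1 (8-bit) = 0b11011110 = 222

222


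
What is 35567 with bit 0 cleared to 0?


35567 & ~(1 << 0) = 35566

35566


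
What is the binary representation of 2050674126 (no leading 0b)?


2050674126 = 1111010001110101100110111001110 in binary

1111010001110101100110111001110


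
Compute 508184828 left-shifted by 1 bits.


0b11110010010100100100011111100 << 1 = 0b111100100101001001000111111000 = 1016369656

1016369656


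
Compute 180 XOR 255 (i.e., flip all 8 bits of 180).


180 ^ 255 = 75

75


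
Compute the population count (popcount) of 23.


0b10111 has 4 set bits

4


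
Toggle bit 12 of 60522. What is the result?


60522 ^ (1 << 12) = 60522 ^ 4096 = 64618

64618


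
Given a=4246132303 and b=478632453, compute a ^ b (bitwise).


4246132303 ^ 478632453 = 3784412234

3784412234


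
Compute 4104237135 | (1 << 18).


4104237135 | (1 << 18) = 4104237135 | 262144 = 4104499279

4104499279


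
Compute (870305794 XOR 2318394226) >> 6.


Step 1: 870305794 ^ 2318394226 = 3119526768
Step 2: 3119526768 >> 6 = 48742605

48742605


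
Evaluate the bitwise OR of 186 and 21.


0b10111010 | 0b10101 = 0b10111111 = 191

191


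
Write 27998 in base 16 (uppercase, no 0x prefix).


27998 = 6D5E hex

6D5E


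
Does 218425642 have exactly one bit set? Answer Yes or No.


0b1101000001001110100100101010. Multiple bits set => No

No


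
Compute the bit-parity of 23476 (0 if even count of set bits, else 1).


0b101101110110100 has 9 ones => parity 1

1


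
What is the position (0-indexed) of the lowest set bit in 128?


0b10000000. Lowest set bit at position 7

7


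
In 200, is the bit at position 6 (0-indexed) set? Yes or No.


0b11001000, bit 6 = 1. Yes

Yes


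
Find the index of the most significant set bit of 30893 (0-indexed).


0b111100010101101. Highest set bit at position 14

14


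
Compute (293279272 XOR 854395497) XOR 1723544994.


Step 1: 293279272 ^ 854395497 = 597040193
Step 2: 597040193 ^ 1723544994 = 1160587747

1160587747


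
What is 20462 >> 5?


0b100111111101110 >> 5 = 0b1001111111 = 639

639


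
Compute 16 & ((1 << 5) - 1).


16 & 31 = 16

16


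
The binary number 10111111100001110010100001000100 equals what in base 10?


10111111100001110010100001000100 in decimal = 3213305924

3213305924


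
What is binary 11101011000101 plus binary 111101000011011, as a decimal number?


11101011000101 + 111101000011011 = 1011010011100000 = 46304

46304


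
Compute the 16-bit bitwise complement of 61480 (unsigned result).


~0b1111000000101000 = 0b111111010111 = 4055 (16-bit unsigned)

4055


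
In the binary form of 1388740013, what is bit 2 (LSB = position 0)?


0b1010010110001100111110110101101, position 2 = 1

1


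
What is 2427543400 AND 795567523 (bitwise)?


0b10010000101100010101111101101000 & 0b101111011010110110010110100011 = 0b1000010100010100100000 = 2180384

2180384


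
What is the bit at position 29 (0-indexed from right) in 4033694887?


0b11110000011011010100110010100111, position 29 = 1

1


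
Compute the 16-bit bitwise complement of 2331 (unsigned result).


~0b100100011011 = 0b1111011011100100 = 63204 (16-bit unsigned)

63204


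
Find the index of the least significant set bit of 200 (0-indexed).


0b11001000. Lowest set bit at position 3

3


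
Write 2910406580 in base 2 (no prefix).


2910406580 = 10101101011110010100011110110100 in binary

10101101011110010100011110110100


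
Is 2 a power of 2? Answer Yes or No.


0b10. Only one bit set => Yes

Yes


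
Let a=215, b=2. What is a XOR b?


215 ^ 2 = 213

213


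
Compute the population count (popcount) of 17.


0b10001 has 2 set bits

2


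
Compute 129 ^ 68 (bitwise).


0b10000001 ^ 0b1000100 = 0b11000101 = 197

197


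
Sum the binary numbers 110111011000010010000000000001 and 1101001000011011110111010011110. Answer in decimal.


110111011000010010000000000001 + 1101001000011011110111010011110 = 10100000011011110000111010011111 = 2691632799

2691632799


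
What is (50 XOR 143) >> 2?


Step 1: 50 ^ 143 = 189
Step 2: 189 >> 2 = 47

47


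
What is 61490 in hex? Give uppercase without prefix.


61490 = F032 hex

F032


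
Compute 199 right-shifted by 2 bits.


0b11000111 >> 2 = 0b110001 = 49

49


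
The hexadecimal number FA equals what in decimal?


FA hex = 250 decimal

250


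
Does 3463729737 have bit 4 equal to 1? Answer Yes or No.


0b11001110011101000101001001001001, bit 4 = 0. No

No


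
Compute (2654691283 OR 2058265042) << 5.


Step 1: 2654691283 | 2058265042 = 4273995731
Step 2: 4273995731 << 5 = 136767863392

136767863392


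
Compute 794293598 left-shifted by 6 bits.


0b101111010101111111010101011110 << 6 = 0b101111010101111111010101011110000000 = 50834790272

50834790272


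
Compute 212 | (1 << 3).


212 | (1 << 3) = 212 | 8 = 220

220


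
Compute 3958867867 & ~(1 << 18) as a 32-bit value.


3958867867 & ~(1 << 18) = 3958605723

3958605723


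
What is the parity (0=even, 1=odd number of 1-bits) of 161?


0b10100001 has 3 ones => parity 1

1


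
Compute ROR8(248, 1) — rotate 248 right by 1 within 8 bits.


Rotate 0b11111000 right by 1 (8-bit) = 0b1111100 = 124

124


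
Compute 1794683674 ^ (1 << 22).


1794683674 ^ (1 << 22) = 1794683674 ^ 4194304 = 1790489370

1790489370


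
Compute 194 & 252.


0b11000010 & 0b11111100 = 0b11000000 = 192

192


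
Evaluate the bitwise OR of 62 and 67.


0b111110 | 0b1000011 = 0b1111111 = 127

127


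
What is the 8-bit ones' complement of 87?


87 ^ 255 = 168

168


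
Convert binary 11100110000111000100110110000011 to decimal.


11100110000111000100110110000011 in decimal = 3860614531

3860614531
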